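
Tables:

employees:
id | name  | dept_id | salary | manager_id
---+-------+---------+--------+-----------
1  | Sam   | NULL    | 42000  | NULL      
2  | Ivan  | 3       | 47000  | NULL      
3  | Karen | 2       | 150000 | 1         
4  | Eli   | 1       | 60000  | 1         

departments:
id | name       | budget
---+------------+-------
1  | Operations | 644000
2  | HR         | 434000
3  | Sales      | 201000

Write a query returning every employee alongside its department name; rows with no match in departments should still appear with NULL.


LEFT JOIN keeps every row from employees (the left table); where dept_id has no match in departments, the department columns become NULL. Walk through each employee:
  - employee 1 (Sam): dept_id=NULL, no match -> kept with NULL
  - employee 2 (Ivan): dept_id=3 -> matches Sales
  - employee 3 (Karen): dept_id=2 -> matches HR
  - employee 4 (Eli): dept_id=1 -> matches Operations
All 4 rows appear; 1 has NULL department.

SQL:
SELECT a.name, b.name AS department
FROM employees a
LEFT JOIN departments b ON a.dept_id = b.id

Result:
name  | department
------+-----------
Sam   | NULL      
Ivan  | Sales     
Karen | HR        
Eli   | Operations


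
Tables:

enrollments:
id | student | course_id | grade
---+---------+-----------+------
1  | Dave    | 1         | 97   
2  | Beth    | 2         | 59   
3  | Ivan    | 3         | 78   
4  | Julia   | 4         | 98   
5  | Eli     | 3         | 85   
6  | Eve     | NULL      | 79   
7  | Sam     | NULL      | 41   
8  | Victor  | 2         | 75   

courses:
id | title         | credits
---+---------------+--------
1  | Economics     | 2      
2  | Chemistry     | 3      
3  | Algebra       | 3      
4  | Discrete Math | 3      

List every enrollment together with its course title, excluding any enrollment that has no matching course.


INNER JOIN keeps only enrollments rows whose course_id matches an id in courses. Walk through each enrollment:
  - enrollment 1 (Dave): course_id=1 -> matches Economics
  - enrollment 2 (Beth): course_id=2 -> matches Chemistry
  - enrollment 3 (Ivan): course_id=3 -> matches Algebra
  - enrollment 4 (Julia): course_id=4 -> matches Discrete Math
  - enrollment 5 (Eli): course_id=3 -> matches Algebra
  - enrollment 6 (Eve): course_id=NULL, no match -> dropped
  - enrollment 7 (Sam): course_id=NULL, no match -> dropped
  - enrollment 8 (Victor): course_id=2 -> matches Chemistry
So 2 of 8 rows are dropped.

SQL:
SELECT a.student, b.title AS course
FROM enrollments a
INNER JOIN courses b ON a.course_id = b.id

Result:
student | course       
--------+--------------
Dave    | Economics    
Beth    | Chemistry    
Ivan    | Algebra      
Julia   | Discrete Math
Eli     | Algebra      
Victor  | Chemistry    


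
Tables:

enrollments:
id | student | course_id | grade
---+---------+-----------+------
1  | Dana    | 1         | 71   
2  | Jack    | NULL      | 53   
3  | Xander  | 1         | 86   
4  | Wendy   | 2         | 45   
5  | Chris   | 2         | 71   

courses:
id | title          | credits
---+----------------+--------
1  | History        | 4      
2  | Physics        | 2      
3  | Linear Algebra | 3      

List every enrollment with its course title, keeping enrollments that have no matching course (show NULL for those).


LEFT JOIN keeps every row from enrollments (the left table); where course_id has no match in courses, the course columns become NULL. Walk through each enrollment:
  - enrollment 1 (Dana): course_id=1 -> matches History
  - enrollment 2 (Jack): course_id=NULL, no match -> kept with NULL
  - enrollment 3 (Xander): course_id=1 -> matches History
  - enrollment 4 (Wendy): course_id=2 -> matches Physics
  - enrollment 5 (Chris): course_id=2 -> matches Physics
All 5 rows appear; 1 has NULL course.

SQL:
SELECT a.student, b.title AS course
FROM enrollments a
LEFT JOIN courses b ON a.course_id = b.id

Result:
student | course 
--------+--------
Dana    | History
Jack    | NULL   
Xander  | History
Wendy   | Physics
Chris   | Physics


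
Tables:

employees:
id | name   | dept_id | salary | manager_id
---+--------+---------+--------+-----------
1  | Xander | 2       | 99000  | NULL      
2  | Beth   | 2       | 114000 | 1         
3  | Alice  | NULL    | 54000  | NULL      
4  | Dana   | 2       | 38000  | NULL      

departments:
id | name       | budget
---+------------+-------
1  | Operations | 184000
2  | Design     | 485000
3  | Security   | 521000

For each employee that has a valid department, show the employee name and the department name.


INNER JOIN keeps only employees rows whose dept_id matches an id in departments. Walk through each employee:
  - employee 1 (Xander): dept_id=2 -> matches Design
  - employee 2 (Beth): dept_id=2 -> matches Design
  - employee 3 (Alice): dept_id=NULL, no match -> dropped
  - employee 4 (Dana): dept_id=2 -> matches Design
So 1 of 4 rows is dropped.

SQL:
SELECT a.name, b.name AS department
FROM employees a
INNER JOIN departments b ON a.dept_id = b.id

Result:
name   | department
-------+-----------
Xander | Design    
Beth   | Design    
Dana   | Design    


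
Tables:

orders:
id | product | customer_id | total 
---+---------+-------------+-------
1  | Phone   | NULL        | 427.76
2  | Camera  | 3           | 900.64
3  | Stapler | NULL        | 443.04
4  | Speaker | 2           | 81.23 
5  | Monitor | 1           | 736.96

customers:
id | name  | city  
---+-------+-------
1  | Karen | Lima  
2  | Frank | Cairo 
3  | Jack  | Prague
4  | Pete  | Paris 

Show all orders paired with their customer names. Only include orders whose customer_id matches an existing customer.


INNER JOIN keeps only orders rows whose customer_id matches an id in customers. Walk through each order:
  - order 1 (Phone): customer_id=NULL, no match -> dropped
  - order 2 (Camera): customer_id=3 -> matches Jack
  - order 3 (Stapler): customer_id=NULL, no match -> dropped
  - order 4 (Speaker): customer_id=2 -> matches Frank
  - order 5 (Monitor): customer_id=1 -> matches Karen
So 2 of 5 rows are dropped.

SQL:
SELECT a.product, b.name AS customer
FROM orders a
INNER JOIN customers b ON a.customer_id = b.id

Result:
product | customer
--------+---------
Camera  | Jack    
Speaker | Frank   
Monitor | Karen   


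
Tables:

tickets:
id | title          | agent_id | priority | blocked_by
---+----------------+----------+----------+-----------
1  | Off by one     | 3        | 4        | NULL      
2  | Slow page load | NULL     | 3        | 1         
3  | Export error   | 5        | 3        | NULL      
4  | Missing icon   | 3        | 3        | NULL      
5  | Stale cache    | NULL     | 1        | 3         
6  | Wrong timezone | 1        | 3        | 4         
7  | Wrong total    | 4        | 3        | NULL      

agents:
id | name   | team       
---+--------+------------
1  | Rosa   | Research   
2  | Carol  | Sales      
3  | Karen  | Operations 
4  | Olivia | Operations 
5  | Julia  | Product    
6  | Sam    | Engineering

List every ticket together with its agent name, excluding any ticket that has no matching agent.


INNER JOIN keeps only tickets rows whose agent_id matches an id in agents. Walk through each ticket:
  - ticket 1 (Off by one): agent_id=3 -> matches Karen
  - ticket 2 (Slow page load): agent_id=NULL, no match -> dropped
  - ticket 3 (Export error): agent_id=5 -> matches Julia
  - ticket 4 (Missing icon): agent_id=3 -> matches Karen
  - ticket 5 (Stale cache): agent_id=NULL, no match -> dropped
  - ticket 6 (Wrong timezone): agent_id=1 -> matches Rosa
  - ticket 7 (Wrong total): agent_id=4 -> matches Olivia
So 2 of 7 rows are dropped.

SQL:
SELECT a.title, b.name AS agent
FROM tickets a
INNER JOIN agents b ON a.agent_id = b.id

Result:
title          | agent 
---------------+-------
Off by one     | Karen 
Export error   | Julia 
Missing icon   | Karen 
Wrong timezone | Rosa  
Wrong total    | Olivia


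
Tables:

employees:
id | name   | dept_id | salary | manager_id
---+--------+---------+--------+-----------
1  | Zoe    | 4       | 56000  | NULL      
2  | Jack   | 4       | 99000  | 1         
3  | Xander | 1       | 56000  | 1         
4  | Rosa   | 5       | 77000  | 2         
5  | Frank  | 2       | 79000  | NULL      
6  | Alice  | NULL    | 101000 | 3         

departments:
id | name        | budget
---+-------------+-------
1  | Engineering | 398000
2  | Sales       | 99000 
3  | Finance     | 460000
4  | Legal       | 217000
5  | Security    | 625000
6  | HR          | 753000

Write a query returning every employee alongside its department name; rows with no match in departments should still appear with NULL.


LEFT JOIN keeps every row from employees (the left table); where dept_id has no match in departments, the department columns become NULL. Walk through each employee:
  - employee 1 (Zoe): dept_id=4 -> matches Legal
  - employee 2 (Jack): dept_id=4 -> matches Legal
  - employee 3 (Xander): dept_id=1 -> matches Engineering
  - employee 4 (Rosa): dept_id=5 -> matches Security
  - employee 5 (Frank): dept_id=2 -> matches Sales
  - employee 6 (Alice): dept_id=NULL, no match -> kept with NULL
All 6 rows appear; 1 has NULL department.

SQL:
SELECT a.name, b.name AS department
FROM employees a
LEFT JOIN departments b ON a.dept_id = b.id

Result:
name   | department 
-------+------------
Zoe    | Legal      
Jack   | Legal      
Xander | Engineering
Rosa   | Security   
Frank  | Sales      
Alice  | NULL       


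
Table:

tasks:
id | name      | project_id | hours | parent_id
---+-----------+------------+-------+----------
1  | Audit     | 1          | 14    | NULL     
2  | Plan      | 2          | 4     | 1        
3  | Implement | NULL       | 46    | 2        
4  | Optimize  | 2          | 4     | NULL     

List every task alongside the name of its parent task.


This is a self-join: tasks is joined to a second copy of itself, matching each row's parent_id to another row's id. Use LEFT JOIN so rows with parent_id=NULL are kept.
  - task 1 (Audit): parent_id=NULL -> NULL
  - task 2 (Plan): parent_id=1 -> Audit
  - task 3 (Implement): parent_id=2 -> Plan
  - task 4 (Optimize): parent_id=NULL -> NULL

SQL:
SELECT a.name AS item, b.name AS parent
FROM tasks a
LEFT JOIN tasks b ON a.parent_id = b.id

Result:
item      | parent
----------+-------
Audit     | NULL  
Plan      | Audit 
Implement | Plan  
Optimize  | NULL  


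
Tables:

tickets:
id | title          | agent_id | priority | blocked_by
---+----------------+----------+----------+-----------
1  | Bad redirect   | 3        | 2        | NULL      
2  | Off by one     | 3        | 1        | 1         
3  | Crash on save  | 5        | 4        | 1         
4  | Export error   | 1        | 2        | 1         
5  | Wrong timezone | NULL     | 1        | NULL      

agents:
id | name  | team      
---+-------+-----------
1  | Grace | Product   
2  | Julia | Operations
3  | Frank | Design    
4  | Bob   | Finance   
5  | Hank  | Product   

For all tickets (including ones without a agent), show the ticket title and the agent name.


LEFT JOIN keeps every row from tickets (the left table); where agent_id has no match in agents, the agent columns become NULL. Walk through each ticket:
  - ticket 1 (Bad redirect): agent_id=3 -> matches Frank
  - ticket 2 (Off by one): agent_id=3 -> matches Frank
  - ticket 3 (Crash on save): agent_id=5 -> matches Hank
  - ticket 4 (Export error): agent_id=1 -> matches Grace
  - ticket 5 (Wrong timezone): agent_id=NULL, no match -> kept with NULL
All 5 rows appear; 1 has NULL agent.

SQL:
SELECT a.title, b.name AS agent
FROM tickets a
LEFT JOIN agents b ON a.agent_id = b.id

Result:
title          | agent
---------------+------
Bad redirect   | Frank
Off by one     | Frank
Crash on save  | Hank 
Export error   | Grace
Wrong timezone | NULL 


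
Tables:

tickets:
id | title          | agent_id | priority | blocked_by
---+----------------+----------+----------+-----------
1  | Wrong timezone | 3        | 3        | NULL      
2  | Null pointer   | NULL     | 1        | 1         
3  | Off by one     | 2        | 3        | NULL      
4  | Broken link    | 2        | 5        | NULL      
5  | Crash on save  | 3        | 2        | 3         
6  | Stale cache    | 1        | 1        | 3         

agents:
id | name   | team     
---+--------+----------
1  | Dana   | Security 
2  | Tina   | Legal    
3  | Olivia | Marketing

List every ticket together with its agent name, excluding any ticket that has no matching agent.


INNER JOIN keeps only tickets rows whose agent_id matches an id in agents. Walk through each ticket:
  - ticket 1 (Wrong timezone): agent_id=3 -> matches Olivia
  - ticket 2 (Null pointer): agent_id=NULL, no match -> dropped
  - ticket 3 (Off by one): agent_id=2 -> matches Tina
  - ticket 4 (Broken link): agent_id=2 -> matches Tina
  - ticket 5 (Crash on save): agent_id=3 -> matches Olivia
  - ticket 6 (Stale cache): agent_id=1 -> matches Dana
So 1 of 6 rows is dropped.

SQL:
SELECT a.title, b.name AS agent
FROM tickets a
INNER JOIN agents b ON a.agent_id = b.id

Result:
title          | agent 
---------------+-------
Wrong timezone | Olivia
Off by one     | Tina  
Broken link    | Tina  
Crash on save  | Olivia
Stale cache    | Dana  


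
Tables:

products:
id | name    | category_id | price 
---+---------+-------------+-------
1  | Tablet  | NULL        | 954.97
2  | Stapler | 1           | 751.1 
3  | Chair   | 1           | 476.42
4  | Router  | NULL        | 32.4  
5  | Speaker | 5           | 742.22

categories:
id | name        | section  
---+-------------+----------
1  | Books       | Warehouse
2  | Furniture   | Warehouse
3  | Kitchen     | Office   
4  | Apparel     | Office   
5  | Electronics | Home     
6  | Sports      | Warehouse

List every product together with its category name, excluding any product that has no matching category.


INNER JOIN keeps only products rows whose category_id matches an id in categories. Walk through each product:
  - product 1 (Tablet): category_id=NULL, no match -> dropped
  - product 2 (Stapler): category_id=1 -> matches Books
  - product 3 (Chair): category_id=1 -> matches Books
  - product 4 (Router): category_id=NULL, no match -> dropped
  - product 5 (Speaker): category_id=5 -> matches Electronics
So 2 of 5 rows are dropped.

SQL:
SELECT a.name, b.name AS category
FROM products a
INNER JOIN categories b ON a.category_id = b.id

Result:
name    | category   
--------+------------
Stapler | Books      
Chair   | Books      
Speaker | Electronics


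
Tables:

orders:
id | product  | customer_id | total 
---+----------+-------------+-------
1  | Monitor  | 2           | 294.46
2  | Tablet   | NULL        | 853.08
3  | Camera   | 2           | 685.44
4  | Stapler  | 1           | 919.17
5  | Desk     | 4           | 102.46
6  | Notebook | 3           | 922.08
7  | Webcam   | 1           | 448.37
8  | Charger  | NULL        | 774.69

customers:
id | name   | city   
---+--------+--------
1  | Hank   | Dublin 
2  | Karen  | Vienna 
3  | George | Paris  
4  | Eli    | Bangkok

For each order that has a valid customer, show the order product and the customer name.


INNER JOIN keeps only orders rows whose customer_id matches an id in customers. Walk through each order:
  - order 1 (Monitor): customer_id=2 -> matches Karen
  - order 2 (Tablet): customer_id=NULL, no match -> dropped
  - order 3 (Camera): customer_id=2 -> matches Karen
  - order 4 (Stapler): customer_id=1 -> matches Hank
  - order 5 (Desk): customer_id=4 -> matches Eli
  - order 6 (Notebook): customer_id=3 -> matches George
  - order 7 (Webcam): customer_id=1 -> matches Hank
  - order 8 (Charger): customer_id=NULL, no match -> dropped
So 2 of 8 rows are dropped.

SQL:
SELECT a.product, b.name AS customer
FROM orders a
INNER JOIN customers b ON a.customer_id = b.id

Result:
product  | customer
---------+---------
Monitor  | Karen   
Camera   | Karen   
Stapler  | Hank    
Desk     | Eli     
Notebook | George  
Webcam   | Hank    


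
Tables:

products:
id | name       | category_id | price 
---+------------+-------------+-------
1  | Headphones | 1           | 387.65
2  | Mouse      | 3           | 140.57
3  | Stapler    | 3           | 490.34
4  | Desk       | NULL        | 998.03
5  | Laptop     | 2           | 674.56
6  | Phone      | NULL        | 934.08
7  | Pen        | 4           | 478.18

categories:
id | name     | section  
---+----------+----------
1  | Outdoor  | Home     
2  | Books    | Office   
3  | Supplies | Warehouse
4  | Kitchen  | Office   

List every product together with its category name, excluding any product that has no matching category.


INNER JOIN keeps only products rows whose category_id matches an id in categories. Walk through each product:
  - product 1 (Headphones): category_id=1 -> matches Outdoor
  - product 2 (Mouse): category_id=3 -> matches Supplies
  - product 3 (Stapler): category_id=3 -> matches Supplies
  - product 4 (Desk): category_id=NULL, no match -> dropped
  - product 5 (Laptop): category_id=2 -> matches Books
  - product 6 (Phone): category_id=NULL, no match -> dropped
  - product 7 (Pen): category_id=4 -> matches Kitchen
So 2 of 7 rows are dropped.

SQL:
SELECT a.name, b.name AS category
FROM products a
INNER JOIN categories b ON a.category_id = b.id

Result:
name       | category
-----------+---------
Headphones | Outdoor 
Mouse      | Supplies
Stapler    | Supplies
Laptop     | Books   
Pen        | Kitchen 


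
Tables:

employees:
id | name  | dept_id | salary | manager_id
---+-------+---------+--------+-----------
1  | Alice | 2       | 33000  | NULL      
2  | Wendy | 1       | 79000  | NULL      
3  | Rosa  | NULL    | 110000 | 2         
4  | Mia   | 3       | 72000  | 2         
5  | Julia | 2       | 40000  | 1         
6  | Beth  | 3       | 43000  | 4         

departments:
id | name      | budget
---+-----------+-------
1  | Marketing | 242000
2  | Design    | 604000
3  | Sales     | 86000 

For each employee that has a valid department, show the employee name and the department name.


INNER JOIN keeps only employees rows whose dept_id matches an id in departments. Walk through each employee:
  - employee 1 (Alice): dept_id=2 -> matches Design
  - employee 2 (Wendy): dept_id=1 -> matches Marketing
  - employee 3 (Rosa): dept_id=NULL, no match -> dropped
  - employee 4 (Mia): dept_id=3 -> matches Sales
  - employee 5 (Julia): dept_id=2 -> matches Design
  - employee 6 (Beth): dept_id=3 -> matches Sales
So 1 of 6 rows is dropped.

SQL:
SELECT a.name, b.name AS department
FROM employees a
INNER JOIN departments b ON a.dept_id = b.id

Result:
name  | department
------+-----------
Alice | Design    
Wendy | Marketing 
Mia   | Sales     
Julia | Design    
Beth  | Sales     


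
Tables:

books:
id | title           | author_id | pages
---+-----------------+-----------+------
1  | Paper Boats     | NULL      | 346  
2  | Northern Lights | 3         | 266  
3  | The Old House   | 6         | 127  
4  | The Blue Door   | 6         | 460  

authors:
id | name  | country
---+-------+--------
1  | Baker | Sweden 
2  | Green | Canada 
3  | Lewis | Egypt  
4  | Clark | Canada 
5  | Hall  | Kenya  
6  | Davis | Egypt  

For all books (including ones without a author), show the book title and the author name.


LEFT JOIN keeps every row from books (the left table); where author_id has no match in authors, the author columns become NULL. Walk through each book:
  - book 1 (Paper Boats): author_id=NULL, no match -> kept with NULL
  - book 2 (Northern Lights): author_id=3 -> matches Lewis
  - book 3 (The Old House): author_id=6 -> matches Davis
  - book 4 (The Blue Door): author_id=6 -> matches Davis
All 4 rows appear; 1 has NULL author.

SQL:
SELECT a.title, b.name AS author
FROM books a
LEFT JOIN authors b ON a.author_id = b.id

Result:
title           | author
----------------+-------
Paper Boats     | NULL  
Northern Lights | Lewis 
The Old House   | Davis 
The Blue Door   | Davis 


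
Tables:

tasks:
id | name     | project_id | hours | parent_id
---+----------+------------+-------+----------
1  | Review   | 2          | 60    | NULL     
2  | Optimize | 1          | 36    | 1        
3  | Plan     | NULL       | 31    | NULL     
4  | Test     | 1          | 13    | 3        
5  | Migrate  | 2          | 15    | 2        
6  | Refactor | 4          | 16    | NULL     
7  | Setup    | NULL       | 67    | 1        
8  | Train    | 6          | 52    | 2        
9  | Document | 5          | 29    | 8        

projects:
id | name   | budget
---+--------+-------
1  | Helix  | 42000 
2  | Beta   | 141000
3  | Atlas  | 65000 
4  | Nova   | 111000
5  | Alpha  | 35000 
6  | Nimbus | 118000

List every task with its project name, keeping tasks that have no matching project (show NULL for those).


LEFT JOIN keeps every row from tasks (the left table); where project_id has no match in projects, the project columns become NULL. Walk through each task:
  - task 1 (Review): project_id=2 -> matches Beta
  - task 2 (Optimize): project_id=1 -> matches Helix
  - task 3 (Plan): project_id=NULL, no match -> kept with NULL
  - task 4 (Test): project_id=1 -> matches Helix
  - task 5 (Migrate): project_id=2 -> matches Beta
  - task 6 (Refactor): project_id=4 -> matches Nova
  - task 7 (Setup): project_id=NULL, no match -> kept with NULL
  - task 8 (Train): project_id=6 -> matches Nimbus
  - task 9 (Document): project_id=5 -> matches Alpha
All 9 rows appear; 2 have NULL project.

SQL:
SELECT a.name, b.name AS project
FROM tasks a
LEFT JOIN projects b ON a.project_id = b.id

Result:
name     | project
---------+--------
Review   | Beta   
Optimize | Helix  
Plan     | NULL   
Test     | Helix  
Migrate  | Beta   
Refactor | Nova   
Setup    | NULL   
Train    | Nimbus 
Document | Alpha  


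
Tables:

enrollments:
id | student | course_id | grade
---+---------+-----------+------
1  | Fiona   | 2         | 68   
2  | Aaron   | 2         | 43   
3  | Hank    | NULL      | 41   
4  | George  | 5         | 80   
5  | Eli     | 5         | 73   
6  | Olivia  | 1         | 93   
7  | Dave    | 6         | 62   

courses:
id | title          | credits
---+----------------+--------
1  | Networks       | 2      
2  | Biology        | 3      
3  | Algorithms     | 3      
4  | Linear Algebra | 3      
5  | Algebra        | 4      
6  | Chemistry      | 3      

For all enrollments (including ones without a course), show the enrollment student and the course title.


LEFT JOIN keeps every row from enrollments (the left table); where course_id has no match in courses, the course columns become NULL. Walk through each enrollment:
  - enrollment 1 (Fiona): course_id=2 -> matches Biology
  - enrollment 2 (Aaron): course_id=2 -> matches Biology
  - enrollment 3 (Hank): course_id=NULL, no match -> kept with NULL
  - enrollment 4 (George): course_id=5 -> matches Algebra
  - enrollment 5 (Eli): course_id=5 -> matches Algebra
  - enrollment 6 (Olivia): course_id=1 -> matches Networks
  - enrollment 7 (Dave): course_id=6 -> matches Chemistry
All 7 rows appear; 1 has NULL course.

SQL:
SELECT a.student, b.title AS course
FROM enrollments a
LEFT JOIN courses b ON a.course_id = b.id

Result:
student | course   
--------+----------
Fiona   | Biology  
Aaron   | Biology  
Hank    | NULL     
George  | Algebra  
Eli     | Algebra  
Olivia  | Networks 
Dave    | Chemistry


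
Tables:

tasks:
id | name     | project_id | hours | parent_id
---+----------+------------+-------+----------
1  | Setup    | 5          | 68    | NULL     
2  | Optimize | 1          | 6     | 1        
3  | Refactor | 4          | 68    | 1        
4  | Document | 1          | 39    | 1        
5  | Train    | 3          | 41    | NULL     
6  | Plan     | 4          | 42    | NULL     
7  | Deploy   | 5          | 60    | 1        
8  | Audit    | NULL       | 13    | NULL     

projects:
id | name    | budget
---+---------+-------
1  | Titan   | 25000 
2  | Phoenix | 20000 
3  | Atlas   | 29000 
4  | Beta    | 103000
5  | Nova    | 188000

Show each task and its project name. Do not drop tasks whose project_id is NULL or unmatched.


LEFT JOIN keeps every row from tasks (the left table); where project_id has no match in projects, the project columns become NULL. Walk through each task:
  - task 1 (Setup): project_id=5 -> matches Nova
  - task 2 (Optimize): project_id=1 -> matches Titan
  - task 3 (Refactor): project_id=4 -> matches Beta
  - task 4 (Document): project_id=1 -> matches Titan
  - task 5 (Train): project_id=3 -> matches Atlas
  - task 6 (Plan): project_id=4 -> matches Beta
  - task 7 (Deploy): project_id=5 -> matches Nova
  - task 8 (Audit): project_id=NULL, no match -> kept with NULL
All 8 rows appear; 1 has NULL project.

SQL:
SELECT a.name, b.name AS project
FROM tasks a
LEFT JOIN projects b ON a.project_id = b.id

Result:
name     | project
---------+--------
Setup    | Nova   
Optimize | Titan  
Refactor | Beta   
Document | Titan  
Train    | Atlas  
Plan     | Beta   
Deploy   | Nova   
Audit    | NULL   


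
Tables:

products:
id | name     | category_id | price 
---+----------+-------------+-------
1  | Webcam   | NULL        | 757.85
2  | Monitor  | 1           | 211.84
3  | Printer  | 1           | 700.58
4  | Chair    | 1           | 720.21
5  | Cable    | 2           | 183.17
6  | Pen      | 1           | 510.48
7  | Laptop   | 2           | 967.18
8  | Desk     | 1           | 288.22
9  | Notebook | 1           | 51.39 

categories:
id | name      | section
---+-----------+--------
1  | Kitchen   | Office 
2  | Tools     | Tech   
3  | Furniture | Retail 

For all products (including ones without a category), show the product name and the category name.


LEFT JOIN keeps every row from products (the left table); where category_id has no match in categories, the category columns become NULL. Walk through each product:
  - product 1 (Webcam): category_id=NULL, no match -> kept with NULL
  - product 2 (Monitor): category_id=1 -> matches Kitchen
  - product 3 (Printer): category_id=1 -> matches Kitchen
  - product 4 (Chair): category_id=1 -> matches Kitchen
  - product 5 (Cable): category_id=2 -> matches Tools
  - product 6 (Pen): category_id=1 -> matches Kitchen
  - product 7 (Laptop): category_id=2 -> matches Tools
  - product 8 (Desk): category_id=1 -> matches Kitchen
  - product 9 (Notebook): category_id=1 -> matches Kitchen
All 9 rows appear; 1 has NULL category.

SQL:
SELECT a.name, b.name AS category
FROM products a
LEFT JOIN categories b ON a.category_id = b.id

Result:
name     | category
---------+---------
Webcam   | NULL    
Monitor  | Kitchen 
Printer  | Kitchen 
Chair    | Kitchen 
Cable    | Tools   
Pen      | Kitchen 
Laptop   | Tools   
Desk     | Kitchen 
Notebook | Kitchen 


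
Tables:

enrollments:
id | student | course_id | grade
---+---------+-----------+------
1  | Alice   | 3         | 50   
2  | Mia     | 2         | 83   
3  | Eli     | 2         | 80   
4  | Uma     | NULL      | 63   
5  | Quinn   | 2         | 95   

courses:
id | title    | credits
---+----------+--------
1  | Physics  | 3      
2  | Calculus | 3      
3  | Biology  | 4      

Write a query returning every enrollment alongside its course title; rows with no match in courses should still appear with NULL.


LEFT JOIN keeps every row from enrollments (the left table); where course_id has no match in courses, the course columns become NULL. Walk through each enrollment:
  - enrollment 1 (Alice): course_id=3 -> matches Biology
  - enrollment 2 (Mia): course_id=2 -> matches Calculus
  - enrollment 3 (Eli): course_id=2 -> matches Calculus
  - enrollment 4 (Uma): course_id=NULL, no match -> kept with NULL
  - enrollment 5 (Quinn): course_id=2 -> matches Calculus
All 5 rows appear; 1 has NULL course.

SQL:
SELECT a.student, b.title AS course
FROM enrollments a
LEFT JOIN courses b ON a.course_id = b.id

Result:
student | course  
--------+---------
Alice   | Biology 
Mia     | Calculus
Eli     | Calculus
Uma     | NULL    
Quinn   | Calculus


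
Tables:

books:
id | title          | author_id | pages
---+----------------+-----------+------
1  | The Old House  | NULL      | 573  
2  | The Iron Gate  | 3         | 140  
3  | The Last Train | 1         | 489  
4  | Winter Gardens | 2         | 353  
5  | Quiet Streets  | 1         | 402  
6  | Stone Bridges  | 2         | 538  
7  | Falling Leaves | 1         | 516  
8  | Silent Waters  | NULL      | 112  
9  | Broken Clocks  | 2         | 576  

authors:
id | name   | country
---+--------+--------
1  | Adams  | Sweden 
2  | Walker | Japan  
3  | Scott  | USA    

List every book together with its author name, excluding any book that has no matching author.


INNER JOIN keeps only books rows whose author_id matches an id in authors. Walk through each book:
  - book 1 (The Old House): author_id=NULL, no match -> dropped
  - book 2 (The Iron Gate): author_id=3 -> matches Scott
  - book 3 (The Last Train): author_id=1 -> matches Adams
  - book 4 (Winter Gardens): author_id=2 -> matches Walker
  - book 5 (Quiet Streets): author_id=1 -> matches Adams
  - book 6 (Stone Bridges): author_id=2 -> matches Walker
  - book 7 (Falling Leaves): author_id=1 -> matches Adams
  - book 8 (Silent Waters): author_id=NULL, no match -> dropped
  - book 9 (Broken Clocks): author_id=2 -> matches Walker
So 2 of 9 rows are dropped.

SQL:
SELECT a.title, b.name AS author
FROM books a
INNER JOIN authors b ON a.author_id = b.id

Result:
title          | author
---------------+-------
The Iron Gate  | Scott 
The Last Train | Adams 
Winter Gardens | Walker
Quiet Streets  | Adams 
Stone Bridges  | Walker
Falling Leaves | Adams 
Broken Clocks  | Walker


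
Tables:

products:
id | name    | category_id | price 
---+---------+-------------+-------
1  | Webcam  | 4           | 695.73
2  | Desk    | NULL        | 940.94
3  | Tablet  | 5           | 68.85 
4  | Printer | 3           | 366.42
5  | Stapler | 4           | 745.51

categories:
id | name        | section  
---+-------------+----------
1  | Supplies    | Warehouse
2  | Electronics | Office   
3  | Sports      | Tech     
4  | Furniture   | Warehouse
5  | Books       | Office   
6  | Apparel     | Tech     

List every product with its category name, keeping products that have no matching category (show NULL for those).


LEFT JOIN keeps every row from products (the left table); where category_id has no match in categories, the category columns become NULL. Walk through each product:
  - product 1 (Webcam): category_id=4 -> matches Furniture
  - product 2 (Desk): category_id=NULL, no match -> kept with NULL
  - product 3 (Tablet): category_id=5 -> matches Books
  - product 4 (Printer): category_id=3 -> matches Sports
  - product 5 (Stapler): category_id=4 -> matches Furniture
All 5 rows appear; 1 has NULL category.

SQL:
SELECT a.name, b.name AS category
FROM products a
LEFT JOIN categories b ON a.category_id = b.id

Result:
name    | category 
--------+----------
Webcam  | Furniture
Desk    | NULL     
Tablet  | Books    
Printer | Sports   
Stapler | Furniture


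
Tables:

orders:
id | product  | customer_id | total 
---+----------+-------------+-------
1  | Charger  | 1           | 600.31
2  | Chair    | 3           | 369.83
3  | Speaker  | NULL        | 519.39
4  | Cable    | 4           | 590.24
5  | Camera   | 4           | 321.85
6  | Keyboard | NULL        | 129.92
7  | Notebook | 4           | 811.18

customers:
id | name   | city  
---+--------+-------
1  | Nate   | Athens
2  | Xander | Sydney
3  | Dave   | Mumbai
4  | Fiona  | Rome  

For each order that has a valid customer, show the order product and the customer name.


INNER JOIN keeps only orders rows whose customer_id matches an id in customers. Walk through each order:
  - order 1 (Charger): customer_id=1 -> matches Nate
  - order 2 (Chair): customer_id=3 -> matches Dave
  - order 3 (Speaker): customer_id=NULL, no match -> dropped
  - order 4 (Cable): customer_id=4 -> matches Fiona
  - order 5 (Camera): customer_id=4 -> matches Fiona
  - order 6 (Keyboard): customer_id=NULL, no match -> dropped
  - order 7 (Notebook): customer_id=4 -> matches Fiona
So 2 of 7 rows are dropped.

SQL:
SELECT a.product, b.name AS customer
FROM orders a
INNER JOIN customers b ON a.customer_id = b.id

Result:
product  | customer
---------+---------
Charger  | Nate    
Chair    | Dave    
Cable    | Fiona   
Camera   | Fiona   
Notebook | Fiona   


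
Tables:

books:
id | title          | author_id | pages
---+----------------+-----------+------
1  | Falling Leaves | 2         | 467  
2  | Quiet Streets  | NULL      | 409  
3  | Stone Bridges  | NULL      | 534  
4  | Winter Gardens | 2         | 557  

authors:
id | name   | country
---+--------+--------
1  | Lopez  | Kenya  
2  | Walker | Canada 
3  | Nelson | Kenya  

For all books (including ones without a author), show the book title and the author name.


LEFT JOIN keeps every row from books (the left table); where author_id has no match in authors, the author columns become NULL. Walk through each book:
  - book 1 (Falling Leaves): author_id=2 -> matches Walker
  - book 2 (Quiet Streets): author_id=NULL, no match -> kept with NULL
  - book 3 (Stone Bridges): author_id=NULL, no match -> kept with NULL
  - book 4 (Winter Gardens): author_id=2 -> matches Walker
All 4 rows appear; 2 have NULL author.

SQL:
SELECT a.title, b.name AS author
FROM books a
LEFT JOIN authors b ON a.author_id = b.id

Result:
title          | author
---------------+-------
Falling Leaves | Walker
Quiet Streets  | NULL  
Stone Bridges  | NULL  
Winter Gardens | Walker


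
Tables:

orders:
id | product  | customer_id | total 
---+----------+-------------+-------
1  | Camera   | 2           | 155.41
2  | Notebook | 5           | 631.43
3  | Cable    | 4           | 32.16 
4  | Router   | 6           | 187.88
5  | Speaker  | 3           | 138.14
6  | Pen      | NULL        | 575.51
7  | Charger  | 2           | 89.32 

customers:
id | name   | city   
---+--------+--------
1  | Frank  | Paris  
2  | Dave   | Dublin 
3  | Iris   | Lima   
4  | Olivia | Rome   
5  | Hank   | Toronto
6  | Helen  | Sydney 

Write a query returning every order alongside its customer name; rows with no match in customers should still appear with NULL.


LEFT JOIN keeps every row from orders (the left table); where customer_id has no match in customers, the customer columns become NULL. Walk through each order:
  - order 1 (Camera): customer_id=2 -> matches Dave
  - order 2 (Notebook): customer_id=5 -> matches Hank
  - order 3 (Cable): customer_id=4 -> matches Olivia
  - order 4 (Router): customer_id=6 -> matches Helen
  - order 5 (Speaker): customer_id=3 -> matches Iris
  - order 6 (Pen): customer_id=NULL, no match -> kept with NULL
  - order 7 (Charger): customer_id=2 -> matches Dave
All 7 rows appear; 1 has NULL customer.

SQL:
SELECT a.product, b.name AS customer
FROM orders a
LEFT JOIN customers b ON a.customer_id = b.id

Result:
product  | customer
---------+---------
Camera   | Dave    
Notebook | Hank    
Cable    | Olivia  
Router   | Helen   
Speaker  | Iris    
Pen      | NULL    
Charger  | Dave    


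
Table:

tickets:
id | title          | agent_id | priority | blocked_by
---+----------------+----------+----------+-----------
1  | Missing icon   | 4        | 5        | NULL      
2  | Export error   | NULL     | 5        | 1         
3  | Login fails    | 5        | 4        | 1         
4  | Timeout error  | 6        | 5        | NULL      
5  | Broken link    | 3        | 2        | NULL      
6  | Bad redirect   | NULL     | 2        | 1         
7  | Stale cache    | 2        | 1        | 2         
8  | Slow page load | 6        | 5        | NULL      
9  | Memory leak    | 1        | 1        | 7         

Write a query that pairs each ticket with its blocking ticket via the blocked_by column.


This is a self-join: tickets is joined to a second copy of itself, matching each row's blocked_by to another row's id. Use LEFT JOIN so rows with blocked_by=NULL are kept.
  - ticket 1 (Missing icon): blocked_by=NULL -> NULL
  - ticket 2 (Export error): blocked_by=1 -> Missing icon
  - ticket 3 (Login fails): blocked_by=1 -> Missing icon
  - ticket 4 (Timeout error): blocked_by=NULL -> NULL
  - ticket 5 (Broken link): blocked_by=NULL -> NULL
  - ticket 6 (Bad redirect): blocked_by=1 -> Missing icon
  - ticket 7 (Stale cache): blocked_by=2 -> Export error
  - ticket 8 (Slow page load): blocked_by=NULL -> NULL
  - ticket 9 (Memory leak): blocked_by=7 -> Stale cache

SQL:
SELECT a.title AS item, b.title AS blocked_by
FROM tickets a
LEFT JOIN tickets b ON a.blocked_by = b.id

Result:
item           | blocked_by  
---------------+-------------
Missing icon   | NULL        
Export error   | Missing icon
Login fails    | Missing icon
Timeout error  | NULL        
Broken link    | NULL        
Bad redirect   | Missing icon
Stale cache    | Export error
Slow page load | NULL        
Memory leak    | Stale cache 


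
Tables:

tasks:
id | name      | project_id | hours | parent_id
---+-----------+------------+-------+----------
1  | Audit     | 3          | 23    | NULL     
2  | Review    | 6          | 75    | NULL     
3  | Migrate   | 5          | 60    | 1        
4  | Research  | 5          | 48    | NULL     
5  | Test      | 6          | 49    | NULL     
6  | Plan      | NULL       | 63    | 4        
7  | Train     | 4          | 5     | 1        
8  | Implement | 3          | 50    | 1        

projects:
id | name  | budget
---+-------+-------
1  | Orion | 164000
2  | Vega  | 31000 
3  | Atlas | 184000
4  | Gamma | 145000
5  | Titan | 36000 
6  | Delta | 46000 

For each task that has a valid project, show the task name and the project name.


INNER JOIN keeps only tasks rows whose project_id matches an id in projects. Walk through each task:
  - task 1 (Audit): project_id=3 -> matches Atlas
  - task 2 (Review): project_id=6 -> matches Delta
  - task 3 (Migrate): project_id=5 -> matches Titan
  - task 4 (Research): project_id=5 -> matches Titan
  - task 5 (Test): project_id=6 -> matches Delta
  - task 6 (Plan): project_id=NULL, no match -> dropped
  - task 7 (Train): project_id=4 -> matches Gamma
  - task 8 (Implement): project_id=3 -> matches Atlas
So 1 of 8 rows is dropped.

SQL:
SELECT a.name, b.name AS project
FROM tasks a
INNER JOIN projects b ON a.project_id = b.id

Result:
name      | project
----------+--------
Audit     | Atlas  
Review    | Delta  
Migrate   | Titan  
Research  | Titan  
Test      | Delta  
Train     | Gamma  
Implement | Atlas  


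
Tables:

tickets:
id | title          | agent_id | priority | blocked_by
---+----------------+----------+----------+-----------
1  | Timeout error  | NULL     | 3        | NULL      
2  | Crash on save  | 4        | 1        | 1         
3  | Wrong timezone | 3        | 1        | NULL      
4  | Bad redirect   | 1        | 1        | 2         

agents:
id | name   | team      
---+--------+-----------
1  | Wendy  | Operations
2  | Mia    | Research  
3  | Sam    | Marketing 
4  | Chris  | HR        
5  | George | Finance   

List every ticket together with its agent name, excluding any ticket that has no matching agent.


INNER JOIN keeps only tickets rows whose agent_id matches an id in agents. Walk through each ticket:
  - ticket 1 (Timeout error): agent_id=NULL, no match -> dropped
  - ticket 2 (Crash on save): agent_id=4 -> matches Chris
  - ticket 3 (Wrong timezone): agent_id=3 -> matches Sam
  - ticket 4 (Bad redirect): agent_id=1 -> matches Wendy
So 1 of 4 rows is dropped.

SQL:
SELECT a.title, b.name AS agent
FROM tickets a
INNER JOIN agents b ON a.agent_id = b.id

Result:
title          | agent
---------------+------
Crash on save  | Chris
Wrong timezone | Sam  
Bad redirect   | Wendy


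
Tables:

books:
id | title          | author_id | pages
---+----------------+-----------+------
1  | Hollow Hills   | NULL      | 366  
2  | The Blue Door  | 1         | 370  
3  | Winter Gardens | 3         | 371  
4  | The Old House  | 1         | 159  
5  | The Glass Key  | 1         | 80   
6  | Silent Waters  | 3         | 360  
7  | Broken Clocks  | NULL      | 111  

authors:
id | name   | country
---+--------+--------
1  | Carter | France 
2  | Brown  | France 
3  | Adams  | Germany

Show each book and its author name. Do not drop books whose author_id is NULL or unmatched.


LEFT JOIN keeps every row from books (the left table); where author_id has no match in authors, the author columns become NULL. Walk through each book:
  - book 1 (Hollow Hills): author_id=NULL, no match -> kept with NULL
  - book 2 (The Blue Door): author_id=1 -> matches Carter
  - book 3 (Winter Gardens): author_id=3 -> matches Adams
  - book 4 (The Old House): author_id=1 -> matches Carter
  - book 5 (The Glass Key): author_id=1 -> matches Carter
  - book 6 (Silent Waters): author_id=3 -> matches Adams
  - book 7 (Broken Clocks): author_id=NULL, no match -> kept with NULL
All 7 rows appear; 2 have NULL author.

SQL:
SELECT a.title, b.name AS author
FROM books a
LEFT JOIN authors b ON a.author_id = b.id

Result:
title          | author
---------------+-------
Hollow Hills   | NULL  
The Blue Door  | Carter
Winter Gardens | Adams 
The Old House  | Carter
The Glass Key  | Carter
Silent Waters  | Adams 
Broken Clocks  | NULL  
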